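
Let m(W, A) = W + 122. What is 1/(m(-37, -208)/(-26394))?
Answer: -26394/85 ≈ -310.52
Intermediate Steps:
m(W, A) = 122 + W
1/(m(-37, -208)/(-26394)) = 1/((122 - 37)/(-26394)) = 1/(85*(-1/26394)) = 1/(-85/26394) = -26394/85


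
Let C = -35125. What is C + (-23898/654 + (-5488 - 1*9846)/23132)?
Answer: -44328779831/1260694 ≈ -35162.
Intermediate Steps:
C + (-23898/654 + (-5488 - 1*9846)/23132) = -35125 + (-23898/654 + (-5488 - 1*9846)/23132) = -35125 + (-23898*1/654 + (-5488 - 9846)*(1/23132)) = -35125 + (-3983/109 - 15334*1/23132) = -35125 + (-3983/109 - 7667/11566) = -35125 - 46903081/1260694 = -44328779831/1260694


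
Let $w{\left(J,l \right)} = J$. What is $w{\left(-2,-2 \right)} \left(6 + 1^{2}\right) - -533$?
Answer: $519$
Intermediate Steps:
$w{\left(-2,-2 \right)} \left(6 + 1^{2}\right) - -533 = - 2 \left(6 + 1^{2}\right) - -533 = - 2 \left(6 + 1\right) + 533 = \left(-2\right) 7 + 533 = -14 + 533 = 519$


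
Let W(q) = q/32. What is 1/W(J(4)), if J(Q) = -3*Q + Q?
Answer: -4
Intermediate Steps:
J(Q) = -2*Q
W(q) = q/32 (W(q) = q*(1/32) = q/32)
1/W(J(4)) = 1/((-2*4)/32) = 1/((1/32)*(-8)) = 1/(-¼) = -4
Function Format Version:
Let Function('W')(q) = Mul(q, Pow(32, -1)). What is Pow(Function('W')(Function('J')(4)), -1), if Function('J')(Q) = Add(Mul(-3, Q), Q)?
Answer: -4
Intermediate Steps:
Function('J')(Q) = Mul(-2, Q)
Function('W')(q) = Mul(Rational(1, 32), q) (Function('W')(q) = Mul(q, Rational(1, 32)) = Mul(Rational(1, 32), q))
Pow(Function('W')(Function('J')(4)), -1) = Pow(Mul(Rational(1, 32), Mul(-2, 4)), -1) = Pow(Mul(Rational(1, 32), -8), -1) = Pow(Rational(-1, 4), -1) = -4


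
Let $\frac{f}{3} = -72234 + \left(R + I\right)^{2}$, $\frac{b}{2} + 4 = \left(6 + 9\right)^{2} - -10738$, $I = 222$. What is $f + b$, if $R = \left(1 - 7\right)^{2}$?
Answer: $4908$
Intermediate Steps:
$R = 36$ ($R = \left(-6\right)^{2} = 36$)
$b = 21918$ ($b = -8 + 2 \left(\left(6 + 9\right)^{2} - -10738\right) = -8 + 2 \left(15^{2} + 10738\right) = -8 + 2 \left(225 + 10738\right) = -8 + 2 \cdot 10963 = -8 + 21926 = 21918$)
$f = -17010$ ($f = 3 \left(-72234 + \left(36 + 222\right)^{2}\right) = 3 \left(-72234 + 258^{2}\right) = 3 \left(-72234 + 66564\right) = 3 \left(-5670\right) = -17010$)
$f + b = -17010 + 21918 = 4908$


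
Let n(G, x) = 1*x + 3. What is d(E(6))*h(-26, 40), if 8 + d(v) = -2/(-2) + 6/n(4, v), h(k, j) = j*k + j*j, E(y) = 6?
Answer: -10640/3 ≈ -3546.7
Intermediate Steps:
n(G, x) = 3 + x (n(G, x) = x + 3 = 3 + x)
h(k, j) = j² + j*k (h(k, j) = j*k + j² = j² + j*k)
d(v) = -7 + 6/(3 + v) (d(v) = -8 + (-2/(-2) + 6/(3 + v)) = -8 + (-2*(-½) + 6/(3 + v)) = -8 + (1 + 6/(3 + v)) = -7 + 6/(3 + v))
d(E(6))*h(-26, 40) = ((-15 - 7*6)/(3 + 6))*(40*(40 - 26)) = ((-15 - 42)/9)*(40*14) = ((⅑)*(-57))*560 = -19/3*560 = -10640/3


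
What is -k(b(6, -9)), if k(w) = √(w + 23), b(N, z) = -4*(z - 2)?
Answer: -√67 ≈ -8.1853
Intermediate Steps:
b(N, z) = 8 - 4*z (b(N, z) = -4*(-2 + z) = 8 - 4*z)
k(w) = √(23 + w)
-k(b(6, -9)) = -√(23 + (8 - 4*(-9))) = -√(23 + (8 + 36)) = -√(23 + 44) = -√67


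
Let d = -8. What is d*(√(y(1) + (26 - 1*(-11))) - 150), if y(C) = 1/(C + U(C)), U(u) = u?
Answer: 1200 - 20*√6 ≈ 1151.0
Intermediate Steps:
y(C) = 1/(2*C) (y(C) = 1/(C + C) = 1/(2*C))
d*(√(y(1) + (26 - 1*(-11))) - 150) = -8*(√((½)/1 + (26 - 1*(-11))) - 150) = -8*(√((½)*1 + (26 + 11)) - 150) = -8*(√(½ + 37) - 150) = -8*(√(75/2) - 150) = -8*(5*√6/2 - 150) = -8*(-150 + 5*√6/2) = 1200 - 20*√6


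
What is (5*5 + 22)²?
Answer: 2209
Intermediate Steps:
(5*5 + 22)² = (25 + 22)² = 47² = 2209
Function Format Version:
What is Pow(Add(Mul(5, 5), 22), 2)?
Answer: 2209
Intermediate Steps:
Pow(Add(Mul(5, 5), 22), 2) = Pow(Add(25, 22), 2) = Pow(47, 2) = 2209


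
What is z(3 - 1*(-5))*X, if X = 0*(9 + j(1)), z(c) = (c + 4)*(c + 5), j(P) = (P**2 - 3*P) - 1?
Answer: 0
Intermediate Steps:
j(P) = -1 + P**2 - 3*P
z(c) = (4 + c)*(5 + c)
X = 0 (X = 0*(9 + (-1 + 1**2 - 3*1)) = 0*(9 + (-1 + 1 - 3)) = 0*(9 - 3) = 0*6 = 0)
z(3 - 1*(-5))*X = (20 + (3 - 1*(-5))**2 + 9*(3 - 1*(-5)))*0 = (20 + (3 + 5)**2 + 9*(3 + 5))*0 = (20 + 8**2 + 9*8)*0 = (20 + 64 + 72)*0 = 156*0 = 0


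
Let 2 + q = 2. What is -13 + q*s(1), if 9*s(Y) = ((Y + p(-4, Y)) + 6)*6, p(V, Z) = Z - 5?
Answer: -13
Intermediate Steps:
p(V, Z) = -5 + Z
q = 0 (q = -2 + 2 = 0)
s(Y) = ⅔ + 4*Y/3 (s(Y) = (((Y + (-5 + Y)) + 6)*6)/9 = (((-5 + 2*Y) + 6)*6)/9 = ((1 + 2*Y)*6)/9 = (6 + 12*Y)/9 = ⅔ + 4*Y/3)
-13 + q*s(1) = -13 + 0*(⅔ + (4/3)*1) = -13 + 0*(⅔ + 4/3) = -13 + 0*2 = -13 + 0 = -13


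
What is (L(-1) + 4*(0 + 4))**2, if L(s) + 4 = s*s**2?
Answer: 121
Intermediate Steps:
L(s) = -4 + s**3 (L(s) = -4 + s*s**2 = -4 + s**3)
(L(-1) + 4*(0 + 4))**2 = ((-4 + (-1)**3) + 4*(0 + 4))**2 = ((-4 - 1) + 4*4)**2 = (-5 + 16)**2 = 11**2 = 121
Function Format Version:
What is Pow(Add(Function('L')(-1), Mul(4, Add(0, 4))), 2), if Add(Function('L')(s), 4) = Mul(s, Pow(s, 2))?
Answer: 121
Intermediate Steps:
Function('L')(s) = Add(-4, Pow(s, 3)) (Function('L')(s) = Add(-4, Mul(s, Pow(s, 2))) = Add(-4, Pow(s, 3)))
Pow(Add(Function('L')(-1), Mul(4, Add(0, 4))), 2) = Pow(Add(Add(-4, Pow(-1, 3)), Mul(4, Add(0, 4))), 2) = Pow(Add(Add(-4, -1), Mul(4, 4)), 2) = Pow(Add(-5, 16), 2) = Pow(11, 2) = 121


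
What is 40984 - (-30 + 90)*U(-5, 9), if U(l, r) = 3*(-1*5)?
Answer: 41884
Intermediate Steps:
U(l, r) = -15 (U(l, r) = 3*(-5) = -15)
40984 - (-30 + 90)*U(-5, 9) = 40984 - (-30 + 90)*(-15) = 40984 - 60*(-15) = 40984 - 1*(-900) = 40984 + 900 = 41884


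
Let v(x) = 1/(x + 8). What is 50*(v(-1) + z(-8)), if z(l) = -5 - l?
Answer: 1100/7 ≈ 157.14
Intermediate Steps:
v(x) = 1/(8 + x)
50*(v(-1) + z(-8)) = 50*(1/(8 - 1) + (-5 - 1*(-8))) = 50*(1/7 + (-5 + 8)) = 50*(⅐ + 3) = 50*(22/7) = 1100/7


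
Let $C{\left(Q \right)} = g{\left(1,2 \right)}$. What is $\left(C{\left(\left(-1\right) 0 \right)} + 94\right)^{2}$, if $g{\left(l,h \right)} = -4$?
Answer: $8100$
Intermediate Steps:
$C{\left(Q \right)} = -4$
$\left(C{\left(\left(-1\right) 0 \right)} + 94\right)^{2} = \left(-4 + 94\right)^{2} = 90^{2} = 8100$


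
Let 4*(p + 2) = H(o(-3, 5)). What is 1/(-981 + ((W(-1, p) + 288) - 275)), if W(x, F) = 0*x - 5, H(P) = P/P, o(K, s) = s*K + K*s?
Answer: -1/973 ≈ -0.0010277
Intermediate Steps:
o(K, s) = 2*K*s (o(K, s) = K*s + K*s = 2*K*s)
H(P) = 1
p = -7/4 (p = -2 + (1/4)*1 = -2 + 1/4 = -7/4 ≈ -1.7500)
W(x, F) = -5 (W(x, F) = 0 - 5 = -5)
1/(-981 + ((W(-1, p) + 288) - 275)) = 1/(-981 + ((-5 + 288) - 275)) = 1/(-981 + (283 - 275)) = 1/(-981 + 8) = 1/(-973) = -1/973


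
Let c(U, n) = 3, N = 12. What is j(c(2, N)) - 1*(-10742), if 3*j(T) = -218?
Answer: 32008/3 ≈ 10669.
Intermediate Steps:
j(T) = -218/3 (j(T) = (1/3)*(-218) = -218/3)
j(c(2, N)) - 1*(-10742) = -218/3 - 1*(-10742) = -218/3 + 10742 = 32008/3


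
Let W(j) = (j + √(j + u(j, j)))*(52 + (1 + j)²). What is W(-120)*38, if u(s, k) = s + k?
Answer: -64811280 + 3240564*I*√10 ≈ -6.4811e+7 + 1.0248e+7*I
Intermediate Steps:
u(s, k) = k + s
W(j) = (52 + (1 + j)²)*(j + √3*√j) (W(j) = (j + √(j + (j + j)))*(52 + (1 + j)²) = (j + √(j + 2*j))*(52 + (1 + j)²) = (j + √(3*j))*(52 + (1 + j)²) = (j + √3*√j)*(52 + (1 + j)²) = (52 + (1 + j)²)*(j + √3*√j))
W(-120)*38 = (52*(-120) - 120*(1 - 120)² + 52*√3*√(-120) + √3*√(-120)*(1 - 120)²)*38 = (-6240 - 120*(-119)² + 52*√3*(2*I*√30) + √3*(2*I*√30)*(-119)²)*38 = (-6240 - 120*14161 + 312*I*√10 + √3*(2*I*√30)*14161)*38 = (-6240 - 1699320 + 312*I*√10 + 84966*I*√10)*38 = (-1705560 + 85278*I*√10)*38 = -64811280 + 3240564*I*√10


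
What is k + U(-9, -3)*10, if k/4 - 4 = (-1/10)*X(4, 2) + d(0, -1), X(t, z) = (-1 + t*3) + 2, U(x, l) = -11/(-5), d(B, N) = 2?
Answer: 204/5 ≈ 40.800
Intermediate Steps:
U(x, l) = 11/5 (U(x, l) = -11*(-⅕) = 11/5)
X(t, z) = 1 + 3*t (X(t, z) = (-1 + 3*t) + 2 = 1 + 3*t)
k = 94/5 (k = 16 + 4*((-1/10)*(1 + 3*4) + 2) = 16 + 4*((-1*⅒)*(1 + 12) + 2) = 16 + 4*(-⅒*13 + 2) = 16 + 4*(-13/10 + 2) = 16 + 4*(7/10) = 16 + 14/5 = 94/5 ≈ 18.800)
k + U(-9, -3)*10 = 94/5 + (11/5)*10 = 94/5 + 22 = 204/5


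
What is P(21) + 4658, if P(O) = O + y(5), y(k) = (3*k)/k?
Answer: 4682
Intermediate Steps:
y(k) = 3
P(O) = 3 + O (P(O) = O + 3 = 3 + O)
P(21) + 4658 = (3 + 21) + 4658 = 24 + 4658 = 4682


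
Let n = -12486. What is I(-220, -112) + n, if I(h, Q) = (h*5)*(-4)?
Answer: -8086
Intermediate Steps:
I(h, Q) = -20*h (I(h, Q) = (5*h)*(-4) = -20*h)
I(-220, -112) + n = -20*(-220) - 12486 = 4400 - 12486 = -8086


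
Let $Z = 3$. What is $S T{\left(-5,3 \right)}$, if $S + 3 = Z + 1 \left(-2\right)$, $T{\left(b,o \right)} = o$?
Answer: $-6$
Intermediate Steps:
$S = -2$ ($S = -3 + \left(3 + 1 \left(-2\right)\right) = -3 + \left(3 - 2\right) = -3 + 1 = -2$)
$S T{\left(-5,3 \right)} = \left(-2\right) 3 = -6$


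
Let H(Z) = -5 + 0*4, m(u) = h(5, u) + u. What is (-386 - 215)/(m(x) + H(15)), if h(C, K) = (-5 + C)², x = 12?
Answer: -601/7 ≈ -85.857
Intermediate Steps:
m(u) = u (m(u) = (-5 + 5)² + u = 0² + u = 0 + u = u)
H(Z) = -5 (H(Z) = -5 + 0 = -5)
(-386 - 215)/(m(x) + H(15)) = (-386 - 215)/(12 - 5) = -601/7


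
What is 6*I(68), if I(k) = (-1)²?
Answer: 6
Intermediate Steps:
I(k) = 1
6*I(68) = 6*1 = 6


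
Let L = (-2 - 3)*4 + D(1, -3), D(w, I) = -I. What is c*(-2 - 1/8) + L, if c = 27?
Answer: -595/8 ≈ -74.375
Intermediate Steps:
L = -17 (L = (-2 - 3)*4 - 1*(-3) = -5*4 + 3 = -20 + 3 = -17)
c*(-2 - 1/8) + L = 27*(-2 - 1/8) - 17 = 27*(-2 - 1*⅛) - 17 = 27*(-2 - ⅛) - 17 = 27*(-17/8) - 17 = -459/8 - 17 = -595/8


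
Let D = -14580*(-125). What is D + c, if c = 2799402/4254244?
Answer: 3876681244701/2127122 ≈ 1.8225e+6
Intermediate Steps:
c = 1399701/2127122 (c = 2799402*(1/4254244) = 1399701/2127122 ≈ 0.65803)
D = 1822500
D + c = 1822500 + 1399701/2127122 = 3876681244701/2127122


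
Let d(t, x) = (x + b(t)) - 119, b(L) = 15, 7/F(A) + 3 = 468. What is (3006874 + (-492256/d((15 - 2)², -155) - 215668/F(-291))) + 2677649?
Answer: -319683461/37 ≈ -8.6401e+6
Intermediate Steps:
F(A) = 7/465 (F(A) = 7/(-3 + 468) = 7/465)
d(t, x) = -104 + x (d(t, x) = (x + 15) - 119 = (15 + x) - 119 = -104 + x)
(3006874 + (-492256/d((15 - 2)², -155) - 215668/F(-291))) + 2677649 = (3006874 + (-492256/(-104 - 155) - 215668/7/465)) + 2677649 = (3006874 + (-492256/(-259) - 215668*465/7)) + 2677649 = (3006874 + (-492256*(-1/259) - 100285620/7)) + 2677649 = (3006874 + (492256/259 - 100285620/7)) + 2677649 = (3006874 - 530010812/37) + 2677649 = -418756474/37 + 2677649 = -319683461/37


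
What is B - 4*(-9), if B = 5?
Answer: 41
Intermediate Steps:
B - 4*(-9) = 5 - 4*(-9) = 5 + 36 = 41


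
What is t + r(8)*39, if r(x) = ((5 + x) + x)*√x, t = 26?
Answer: 26 + 1638*√2 ≈ 2342.5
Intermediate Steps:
r(x) = √x*(5 + 2*x) (r(x) = (5 + 2*x)*√x = √x*(5 + 2*x))
t + r(8)*39 = 26 + (√8*(5 + 2*8))*39 = 26 + ((2*√2)*(5 + 16))*39 = 26 + ((2*√2)*21)*39 = 26 + (42*√2)*39 = 26 + 1638*√2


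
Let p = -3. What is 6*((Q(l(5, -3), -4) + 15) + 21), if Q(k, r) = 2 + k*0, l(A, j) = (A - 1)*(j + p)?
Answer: 228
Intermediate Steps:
l(A, j) = (-1 + A)*(-3 + j) (l(A, j) = (A - 1)*(j - 3) = (-1 + A)*(-3 + j))
Q(k, r) = 2 (Q(k, r) = 2 + 0 = 2)
6*((Q(l(5, -3), -4) + 15) + 21) = 6*((2 + 15) + 21) = 6*(17 + 21) = 6*38 = 228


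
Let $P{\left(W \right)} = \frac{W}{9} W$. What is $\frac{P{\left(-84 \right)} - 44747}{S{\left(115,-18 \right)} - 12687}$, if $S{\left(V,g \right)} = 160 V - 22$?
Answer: $- \frac{43963}{5691} \approx -7.725$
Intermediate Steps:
$P{\left(W \right)} = \frac{W^{2}}{9}$ ($P{\left(W \right)} = W \frac{1}{9} W = \frac{W}{9} W = \frac{W^{2}}{9}$)
$S{\left(V,g \right)} = -22 + 160 V$
$\frac{P{\left(-84 \right)} - 44747}{S{\left(115,-18 \right)} - 12687} = \frac{\frac{\left(-84\right)^{2}}{9} - 44747}{\left(-22 + 160 \cdot 115\right) - 12687} = \frac{\frac{1}{9} \cdot 7056 - 44747}{\left(-22 + 18400\right) - 12687} = \frac{784 - 44747}{18378 - 12687} = - \frac{43963}{5691}$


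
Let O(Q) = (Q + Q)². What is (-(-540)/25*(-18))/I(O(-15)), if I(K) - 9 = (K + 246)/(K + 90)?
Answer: -16038/419 ≈ -38.277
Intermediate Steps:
O(Q) = 4*Q² (O(Q) = (2*Q)² = 4*Q²)
I(K) = 9 + (246 + K)/(90 + K) (I(K) = 9 + (K + 246)/(K + 90) = 9 + (246 + K)/(90 + K))
(-(-540)/25*(-18))/I(O(-15)) = (-(-540)/25*(-18))/((2*(528 + 5*(4*(-15)²))/(90 + 4*(-15)²))) = (-(-540)/25*(-18))/((2*(528 + 5*(4*225))/(90 + 4*225))) = (-45*(-12/25)*(-18))/((2*(528 + 5*900)/(90 + 900))) = ((108/5)*(-18))/((2*(528 + 4500)/990)) = -1944/(5*(2*(1/990)*5028)) = -1944/(5*1676/165) = -1944/5*165/1676 = -16038/419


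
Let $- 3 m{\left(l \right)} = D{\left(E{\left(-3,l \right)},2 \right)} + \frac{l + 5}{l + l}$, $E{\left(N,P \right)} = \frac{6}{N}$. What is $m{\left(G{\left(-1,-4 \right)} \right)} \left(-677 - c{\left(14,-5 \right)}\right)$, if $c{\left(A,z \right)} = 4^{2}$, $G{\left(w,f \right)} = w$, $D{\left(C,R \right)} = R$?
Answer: $0$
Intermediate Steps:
$c{\left(A,z \right)} = 16$
$m{\left(l \right)} = - \frac{2}{3} - \frac{5 + l}{6 l}$ ($m{\left(l \right)} = - \frac{2 + \frac{l + 5}{l + l}}{3} = - \frac{2 + \frac{5 + l}{2 l}}{3} = - \frac{2}{3} - \frac{5 + l}{6 l}$)
$m{\left(G{\left(-1,-4 \right)} \right)} \left(-677 - c{\left(14,-5 \right)}\right) = \frac{5 \left(-1 - -1\right)}{6 \left(-1\right)} \left(-677 - 16\right) = \frac{5}{6} \left(-1\right) \left(-1 + 1\right) \left(-677 - 16\right) = \frac{5}{6} \left(-1\right) 0 \left(-693\right) = 0 \left(-693\right) = 0$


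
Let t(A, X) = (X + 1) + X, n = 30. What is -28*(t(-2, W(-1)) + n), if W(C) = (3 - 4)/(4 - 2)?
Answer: -840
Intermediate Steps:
W(C) = -½ (W(C) = -1/2 = -1*½ = -½)
t(A, X) = 1 + 2*X (t(A, X) = (1 + X) + X = 1 + 2*X)
-28*(t(-2, W(-1)) + n) = -28*((1 + 2*(-½)) + 30) = -28*((1 - 1) + 30) = -28*(0 + 30) = -28*30 = -840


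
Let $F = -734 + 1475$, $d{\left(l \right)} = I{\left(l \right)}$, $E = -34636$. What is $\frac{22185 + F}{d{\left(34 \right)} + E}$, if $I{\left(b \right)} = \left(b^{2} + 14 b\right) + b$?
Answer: $- \frac{3821}{5495} \approx -0.69536$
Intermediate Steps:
$I{\left(b \right)} = b^{2} + 15 b$
$d{\left(l \right)} = l \left(15 + l\right)$
$F = 741$
$\frac{22185 + F}{d{\left(34 \right)} + E} = \frac{22185 + 741}{34 \left(15 + 34\right) - 34636} = \frac{22926}{34 \cdot 49 - 34636} = \frac{22926}{1666 - 34636} = \frac{22926}{-32970} = 22926 \left(- \frac{1}{32970}\right) = - \frac{3821}{5495}$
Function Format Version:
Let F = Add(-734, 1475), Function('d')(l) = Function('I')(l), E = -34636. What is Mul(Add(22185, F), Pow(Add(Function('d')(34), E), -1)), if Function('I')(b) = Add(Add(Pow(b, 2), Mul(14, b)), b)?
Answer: Rational(-3821, 5495) ≈ -0.69536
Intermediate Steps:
Function('I')(b) = Add(Pow(b, 2), Mul(15, b))
Function('d')(l) = Mul(l, Add(15, l))
F = 741
Mul(Add(22185, F), Pow(Add(Function('d')(34), E), -1)) = Mul(Add(22185, 741), Pow(Add(Mul(34, Add(15, 34)), -34636), -1)) = Mul(22926, Pow(Add(Mul(34, 49), -34636), -1)) = Mul(22926, Pow(Add(1666, -34636), -1)) = Mul(22926, Pow(-32970, -1)) = Mul(22926, Rational(-1, 32970)) = Rational(-3821, 5495)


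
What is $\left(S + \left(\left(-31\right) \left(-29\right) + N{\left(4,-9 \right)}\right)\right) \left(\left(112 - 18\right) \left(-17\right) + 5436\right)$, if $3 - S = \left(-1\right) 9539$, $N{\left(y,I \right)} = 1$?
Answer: $40076396$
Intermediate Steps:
$S = 9542$ ($S = 3 - \left(-1\right) 9539 = 3 - -9539 = 3 + 9539 = 9542$)
$\left(S + \left(\left(-31\right) \left(-29\right) + N{\left(4,-9 \right)}\right)\right) \left(\left(112 - 18\right) \left(-17\right) + 5436\right) = \left(9542 + \left(\left(-31\right) \left(-29\right) + 1\right)\right) \left(\left(112 - 18\right) \left(-17\right) + 5436\right) = \left(9542 + \left(899 + 1\right)\right) \left(94 \left(-17\right) + 5436\right) = \left(9542 + 900\right) \left(-1598 + 5436\right) = 10442 \cdot 3838 = 40076396$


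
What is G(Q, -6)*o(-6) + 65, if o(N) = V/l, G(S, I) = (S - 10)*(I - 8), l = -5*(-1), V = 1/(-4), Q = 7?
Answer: 629/10 ≈ 62.900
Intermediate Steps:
V = -¼ ≈ -0.25000
l = 5
G(S, I) = (-10 + S)*(-8 + I)
o(N) = -1/20 (o(N) = -¼/5 = -¼*⅕ = -1/20)
G(Q, -6)*o(-6) + 65 = (80 - 10*(-6) - 8*7 - 6*7)*(-1/20) + 65 = (80 + 60 - 56 - 42)*(-1/20) + 65 = 42*(-1/20) + 65 = -21/10 + 65 = 629/10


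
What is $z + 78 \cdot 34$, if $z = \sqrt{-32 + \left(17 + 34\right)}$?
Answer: $2652 + \sqrt{19} \approx 2656.4$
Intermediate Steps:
$z = \sqrt{19}$ ($z = \sqrt{-32 + 51} = \sqrt{19} \approx 4.3589$)
$z + 78 \cdot 34 = \sqrt{19} + 78 \cdot 34 = \sqrt{19} + 2652 = 2652 + \sqrt{19}$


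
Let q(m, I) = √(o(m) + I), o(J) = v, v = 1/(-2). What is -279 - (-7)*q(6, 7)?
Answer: -279 + 7*√26/2 ≈ -261.15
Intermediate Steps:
v = -½ ≈ -0.50000
o(J) = -½
q(m, I) = √(-½ + I)
-279 - (-7)*q(6, 7) = -279 - (-7)*√(-2 + 4*7)/2 = -279 - (-7)*√(-2 + 28)/2 = -279 - (-7)*√26/2 = -279 + 7*√26/2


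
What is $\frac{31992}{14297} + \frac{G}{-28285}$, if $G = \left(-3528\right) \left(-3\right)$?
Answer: $\frac{753574272}{404390645} \approx 1.8635$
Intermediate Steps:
$G = 10584$
$\frac{31992}{14297} + \frac{G}{-28285} = \frac{31992}{14297} + \frac{10584}{-28285} = 31992 \cdot \frac{1}{14297} + 10584 \left(- \frac{1}{28285}\right) = \frac{31992}{14297} - \frac{10584}{28285} = \frac{753574272}{404390645}$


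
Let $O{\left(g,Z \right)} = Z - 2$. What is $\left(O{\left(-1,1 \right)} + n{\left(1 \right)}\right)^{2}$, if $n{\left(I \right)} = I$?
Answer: $0$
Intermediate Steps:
$O{\left(g,Z \right)} = -2 + Z$
$\left(O{\left(-1,1 \right)} + n{\left(1 \right)}\right)^{2} = \left(\left(-2 + 1\right) + 1\right)^{2} = \left(-1 + 1\right)^{2} = 0^{2} = 0$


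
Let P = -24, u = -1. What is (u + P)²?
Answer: 625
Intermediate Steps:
(u + P)² = (-1 - 24)² = (-25)² = 625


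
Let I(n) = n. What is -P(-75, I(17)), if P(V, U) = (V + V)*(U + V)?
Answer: -8700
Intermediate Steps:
P(V, U) = 2*V*(U + V) (P(V, U) = (2*V)*(U + V) = 2*V*(U + V))
-P(-75, I(17)) = -2*(-75)*(17 - 75) = -2*(-75)*(-58) = -1*8700 = -8700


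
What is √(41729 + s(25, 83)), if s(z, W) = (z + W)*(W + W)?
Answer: 13*√353 ≈ 244.25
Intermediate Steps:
s(z, W) = 2*W*(W + z) (s(z, W) = (W + z)*(2*W) = 2*W*(W + z))
√(41729 + s(25, 83)) = √(41729 + 2*83*(83 + 25)) = √(41729 + 2*83*108) = √(41729 + 17928) = √59657 = 13*√353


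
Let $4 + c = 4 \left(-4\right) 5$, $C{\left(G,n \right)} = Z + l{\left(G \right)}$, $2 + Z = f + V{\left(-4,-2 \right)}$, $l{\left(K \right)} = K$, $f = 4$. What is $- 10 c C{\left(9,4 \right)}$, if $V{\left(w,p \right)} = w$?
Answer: $5880$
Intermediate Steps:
$Z = -2$ ($Z = -2 + \left(4 - 4\right) = -2 + 0 = -2$)
$C{\left(G,n \right)} = -2 + G$
$c = -84$ ($c = -4 + 4 \left(-4\right) 5 = -4 - 80 = -84$)
$- 10 c C{\left(9,4 \right)} = \left(-10\right) \left(-84\right) \left(-2 + 9\right) = 840 \cdot 7 = 5880$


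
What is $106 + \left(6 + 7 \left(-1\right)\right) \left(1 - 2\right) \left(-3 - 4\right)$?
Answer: $99$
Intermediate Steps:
$106 + \left(6 + 7 \left(-1\right)\right) \left(1 - 2\right) \left(-3 - 4\right) = 106 + \left(6 - 7\right) \left(- (-3 - 4)\right) = 106 - \left(-1\right) \left(-7\right) = 106 - 7 = 99$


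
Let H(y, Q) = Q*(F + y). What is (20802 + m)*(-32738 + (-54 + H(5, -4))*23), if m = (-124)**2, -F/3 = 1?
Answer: -1235985192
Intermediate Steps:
F = -3 (F = -3*1 = -3)
H(y, Q) = Q*(-3 + y)
m = 15376
(20802 + m)*(-32738 + (-54 + H(5, -4))*23) = (20802 + 15376)*(-32738 + (-54 - 4*(-3 + 5))*23) = 36178*(-32738 + (-54 - 4*2)*23) = 36178*(-32738 + (-54 - 8)*23) = 36178*(-32738 - 62*23) = 36178*(-32738 - 1426) = 36178*(-34164) = -1235985192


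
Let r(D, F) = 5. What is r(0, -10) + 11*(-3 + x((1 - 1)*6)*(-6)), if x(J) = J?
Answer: -28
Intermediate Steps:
r(0, -10) + 11*(-3 + x((1 - 1)*6)*(-6)) = 5 + 11*(-3 + ((1 - 1)*6)*(-6)) = 5 + 11*(-3 + (0*6)*(-6)) = 5 + 11*(-3 + 0*(-6)) = 5 + 11*(-3 + 0) = 5 + 11*(-3) = 5 - 33 = -28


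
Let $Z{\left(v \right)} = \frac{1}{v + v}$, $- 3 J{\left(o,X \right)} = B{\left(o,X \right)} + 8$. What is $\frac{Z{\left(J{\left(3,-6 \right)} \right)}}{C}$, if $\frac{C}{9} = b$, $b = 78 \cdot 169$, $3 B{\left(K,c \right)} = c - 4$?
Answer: $- \frac{1}{369096} \approx -2.7093 \cdot 10^{-6}$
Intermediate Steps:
$B{\left(K,c \right)} = - \frac{4}{3} + \frac{c}{3}$ ($B{\left(K,c \right)} = \frac{c - 4}{3} = \frac{-4 + c}{3} = - \frac{4}{3} + \frac{c}{3}$)
$J{\left(o,X \right)} = - \frac{20}{9} - \frac{X}{9}$ ($J{\left(o,X \right)} = - \frac{\left(- \frac{4}{3} + \frac{X}{3}\right) + 8}{3} = - \frac{\frac{20}{3} + \frac{X}{3}}{3} = - \frac{20}{9} - \frac{X}{9}$)
$b = 13182$
$C = 118638$ ($C = 9 \cdot 13182 = 118638$)
$Z{\left(v \right)} = \frac{1}{2 v}$
$\frac{Z{\left(J{\left(3,-6 \right)} \right)}}{C} = \frac{\frac{1}{2} \frac{1}{- \frac{20}{9} - - \frac{2}{3}}}{118638} = \frac{1}{2 \left(- \frac{20}{9} + \frac{2}{3}\right)} \frac{1}{118638} = \frac{1}{2 \left(- \frac{14}{9}\right)} \frac{1}{118638} = \frac{1}{2} \left(- \frac{9}{14}\right) \frac{1}{118638} = \left(- \frac{9}{28}\right) \frac{1}{118638} = - \frac{1}{369096}$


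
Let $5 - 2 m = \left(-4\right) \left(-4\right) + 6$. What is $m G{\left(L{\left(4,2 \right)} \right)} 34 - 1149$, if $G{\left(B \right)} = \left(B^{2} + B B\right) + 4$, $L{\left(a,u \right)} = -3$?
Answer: $-7507$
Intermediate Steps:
$G{\left(B \right)} = 4 + 2 B^{2}$ ($G{\left(B \right)} = \left(B^{2} + B^{2}\right) + 4 = 2 B^{2} + 4 = 4 + 2 B^{2}$)
$m = - \frac{17}{2}$ ($m = \frac{5}{2} - \frac{\left(-4\right) \left(-4\right) + 6}{2} = \frac{5}{2} - \frac{16 + 6}{2} = \frac{5}{2} - 11 = - \frac{17}{2} \approx -8.5$)
$m G{\left(L{\left(4,2 \right)} \right)} 34 - 1149 = - \frac{17 \left(4 + 2 \left(-3\right)^{2}\right)}{2} \cdot 34 - 1149 = - \frac{17 \left(4 + 2 \cdot 9\right)}{2} \cdot 34 - 1149 = - \frac{17 \left(4 + 18\right)}{2} \cdot 34 - 1149 = \left(- \frac{17}{2}\right) 22 \cdot 34 - 1149 = \left(-187\right) 34 - 1149 = -6358 - 1149 = -7507$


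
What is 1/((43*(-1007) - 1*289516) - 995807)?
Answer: -1/1328624 ≈ -7.5266e-7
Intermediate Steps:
1/((43*(-1007) - 1*289516) - 995807) = 1/((-43301 - 289516) - 995807) = 1/(-332817 - 995807) = 1/(-1328624) = -1/1328624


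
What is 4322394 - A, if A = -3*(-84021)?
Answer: 4070331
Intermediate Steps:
A = 252063
4322394 - A = 4322394 - 1*252063 = 4322394 - 252063 = 4070331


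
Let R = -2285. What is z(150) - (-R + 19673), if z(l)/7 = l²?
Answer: 135542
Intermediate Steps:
z(l) = 7*l²
z(150) - (-R + 19673) = 7*150² - (-1*(-2285) + 19673) = 7*22500 - (2285 + 19673) = 157500 - 1*21958 = 157500 - 21958 = 135542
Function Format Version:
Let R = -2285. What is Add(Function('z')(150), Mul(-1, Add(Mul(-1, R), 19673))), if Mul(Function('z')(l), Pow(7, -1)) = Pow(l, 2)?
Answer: 135542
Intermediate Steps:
Function('z')(l) = Mul(7, Pow(l, 2))
Add(Function('z')(150), Mul(-1, Add(Mul(-1, R), 19673))) = Add(Mul(7, Pow(150, 2)), Mul(-1, Add(Mul(-1, -2285), 19673))) = Add(Mul(7, 22500), Mul(-1, Add(2285, 19673))) = Add(157500, Mul(-1, 21958)) = Add(157500, -21958) = 135542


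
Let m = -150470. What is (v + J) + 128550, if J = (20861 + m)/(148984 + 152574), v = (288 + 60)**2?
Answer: 75285031323/301558 ≈ 2.4965e+5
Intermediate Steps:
v = 121104 (v = 348**2 = 121104)
J = -129609/301558 (J = (20861 - 150470)/(148984 + 152574) = -129609/301558 ≈ -0.42980)
(v + J) + 128550 = (121104 - 129609/301558) + 128550 = 36519750423/301558 + 128550 = 75285031323/301558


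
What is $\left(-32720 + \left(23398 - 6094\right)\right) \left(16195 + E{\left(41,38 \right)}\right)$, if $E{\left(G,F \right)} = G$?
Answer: $-250294176$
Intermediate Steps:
$\left(-32720 + \left(23398 - 6094\right)\right) \left(16195 + E{\left(41,38 \right)}\right) = \left(-32720 + \left(23398 - 6094\right)\right) \left(16195 + 41\right) = \left(-32720 + \left(23398 - 6094\right)\right) 16236 = \left(-32720 + 17304\right) 16236 = \left(-15416\right) 16236 = -250294176$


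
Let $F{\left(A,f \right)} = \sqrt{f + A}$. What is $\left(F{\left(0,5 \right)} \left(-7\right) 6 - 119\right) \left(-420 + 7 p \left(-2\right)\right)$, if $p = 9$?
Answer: $64974 + 22932 \sqrt{5} \approx 1.1625 \cdot 10^{5}$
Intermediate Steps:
$F{\left(A,f \right)} = \sqrt{A + f}$
$\left(F{\left(0,5 \right)} \left(-7\right) 6 - 119\right) \left(-420 + 7 p \left(-2\right)\right) = \left(\sqrt{0 + 5} \left(-7\right) 6 - 119\right) \left(-420 + 7 \cdot 9 \left(-2\right)\right) = \left(\sqrt{5} \left(-7\right) 6 - 119\right) \left(-420 + 7 \left(-18\right)\right) = \left(- 7 \sqrt{5} \cdot 6 - 119\right) \left(-420 - 126\right) = \left(- 42 \sqrt{5} - 119\right) \left(-546\right) = \left(-119 - 42 \sqrt{5}\right) \left(-546\right) = 64974 + 22932 \sqrt{5}$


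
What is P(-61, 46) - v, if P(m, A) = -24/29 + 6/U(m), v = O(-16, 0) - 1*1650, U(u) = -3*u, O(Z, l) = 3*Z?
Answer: 3002356/1769 ≈ 1697.2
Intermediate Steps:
v = -1698 (v = 3*(-16) - 1*1650 = -48 - 1650 = -1698)
P(m, A) = -24/29 - 2/m (P(m, A) = -24/29 + 6/((-3*m)) = -24*1/29 + 6*(-1/(3*m)) = -24/29 - 2/m)
P(-61, 46) - v = (-24/29 - 2/(-61)) - 1*(-1698) = (-24/29 - 2*(-1/61)) + 1698 = (-24/29 + 2/61) + 1698 = -1406/1769 + 1698 = 3002356/1769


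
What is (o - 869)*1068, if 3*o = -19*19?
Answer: -1056608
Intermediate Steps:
o = -361/3 (o = (-19*19)/3 = (1/3)*(-361) = -361/3 ≈ -120.33)
(o - 869)*1068 = (-361/3 - 869)*1068 = -2968/3*1068 = -1056608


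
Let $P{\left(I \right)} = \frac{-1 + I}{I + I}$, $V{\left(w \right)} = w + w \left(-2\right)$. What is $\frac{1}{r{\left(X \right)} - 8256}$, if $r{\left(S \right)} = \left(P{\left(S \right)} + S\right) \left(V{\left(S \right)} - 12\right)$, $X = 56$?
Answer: $- \frac{28}{338727} \approx -8.2662 \cdot 10^{-5}$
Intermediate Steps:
$V{\left(w \right)} = - w$ ($V{\left(w \right)} = w - 2 w = - w$)
$P{\left(I \right)} = \frac{-1 + I}{2 I}$
$r{\left(S \right)} = \left(-12 - S\right) \left(S + \frac{-1 + S}{2 S}\right)$ ($r{\left(S \right)} = \left(\frac{-1 + S}{2 S} + S\right) \left(- S - 12\right) = \left(S + \frac{-1 + S}{2 S}\right) \left(-12 - S\right) = \left(-12 - S\right) \left(S + \frac{-1 + S}{2 S}\right)$)
$\frac{1}{r{\left(X \right)} - 8256} = \frac{1}{\left(- \frac{11}{2} - 56^{2} + \frac{6}{56} - 700\right) - 8256} = \frac{1}{\left(- \frac{11}{2} - 3136 + 6 \cdot \frac{1}{56} - 700\right) - 8256} = \frac{1}{\left(- \frac{11}{2} - 3136 + \frac{3}{28} - 700\right) - 8256} = \frac{1}{- \frac{107559}{28} - 8256} = \frac{1}{- \frac{338727}{28}} = - \frac{28}{338727}$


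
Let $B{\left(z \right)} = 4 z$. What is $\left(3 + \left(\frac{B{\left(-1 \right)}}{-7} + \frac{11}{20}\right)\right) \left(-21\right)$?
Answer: $- \frac{1731}{20} \approx -86.55$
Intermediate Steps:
$\left(3 + \left(\frac{B{\left(-1 \right)}}{-7} + \frac{11}{20}\right)\right) \left(-21\right) = \left(3 + \left(\frac{4 \left(-1\right)}{-7} + \frac{11}{20}\right)\right) \left(-21\right) = \left(3 + \left(\left(-4\right) \left(- \frac{1}{7}\right) + 11 \cdot \frac{1}{20}\right)\right) \left(-21\right) = \left(3 + \left(\frac{4}{7} + \frac{11}{20}\right)\right) \left(-21\right) = \left(3 + \frac{157}{140}\right) \left(-21\right) = \frac{577}{140} \left(-21\right) = - \frac{1731}{20}$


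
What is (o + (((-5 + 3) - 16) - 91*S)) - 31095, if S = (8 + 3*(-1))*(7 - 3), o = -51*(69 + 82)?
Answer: -40634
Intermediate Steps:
o = -7701 (o = -51*151 = -7701)
S = 20 (S = (8 - 3)*4 = 5*4 = 20)
(o + (((-5 + 3) - 16) - 91*S)) - 31095 = (-7701 + (((-5 + 3) - 16) - 91*20)) - 31095 = (-7701 + ((-2 - 16) - 1820)) - 31095 = (-7701 + (-18 - 1820)) - 31095 = (-7701 - 1838) - 31095 = -9539 - 31095 = -40634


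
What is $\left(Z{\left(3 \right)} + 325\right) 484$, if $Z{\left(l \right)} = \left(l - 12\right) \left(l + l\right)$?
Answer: $131164$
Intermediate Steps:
$Z{\left(l \right)} = 2 l \left(-12 + l\right)$ ($Z{\left(l \right)} = \left(-12 + l\right) 2 l = 2 l \left(-12 + l\right)$)
$\left(Z{\left(3 \right)} + 325\right) 484 = \left(2 \cdot 3 \left(-12 + 3\right) + 325\right) 484 = \left(2 \cdot 3 \left(-9\right) + 325\right) 484 = \left(-54 + 325\right) 484 = 271 \cdot 484 = 131164$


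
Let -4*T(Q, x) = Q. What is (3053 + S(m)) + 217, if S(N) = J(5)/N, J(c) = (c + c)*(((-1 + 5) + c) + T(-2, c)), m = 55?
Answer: 35989/11 ≈ 3271.7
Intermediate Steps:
T(Q, x) = -Q/4
J(c) = 2*c*(9/2 + c) (J(c) = (c + c)*(((-1 + 5) + c) - ¼*(-2)) = (2*c)*((4 + c) + ½) = (2*c)*(9/2 + c) = 2*c*(9/2 + c))
S(N) = 95/N (S(N) = (5*(9 + 2*5))/N = (5*(9 + 10))/N = (5*19)/N = 95/N)
(3053 + S(m)) + 217 = (3053 + 95/55) + 217 = (3053 + 95*(1/55)) + 217 = (3053 + 19/11) + 217 = 33602/11 + 217 = 35989/11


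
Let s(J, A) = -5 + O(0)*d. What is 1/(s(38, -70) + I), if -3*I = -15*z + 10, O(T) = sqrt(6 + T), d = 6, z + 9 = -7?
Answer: -795/68281 - 54*sqrt(6)/68281 ≈ -0.013580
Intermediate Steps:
z = -16 (z = -9 - 7 = -16)
s(J, A) = -5 + 6*sqrt(6) (s(J, A) = -5 + sqrt(6 + 0)*6 = -5 + sqrt(6)*6 = -5 + 6*sqrt(6))
I = -250/3 (I = -(-15*(-16) + 10)/3 = -(240 + 10)/3 = -1/3*250 = -250/3 ≈ -83.333)
1/(s(38, -70) + I) = 1/((-5 + 6*sqrt(6)) - 250/3) = 1/(-265/3 + 6*sqrt(6))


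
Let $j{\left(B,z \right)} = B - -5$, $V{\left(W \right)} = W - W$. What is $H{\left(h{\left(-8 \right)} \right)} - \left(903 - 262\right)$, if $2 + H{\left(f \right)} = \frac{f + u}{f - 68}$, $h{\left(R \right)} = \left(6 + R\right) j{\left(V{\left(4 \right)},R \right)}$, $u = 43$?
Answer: $- \frac{16729}{26} \approx -643.42$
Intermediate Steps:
$V{\left(W \right)} = 0$
$j{\left(B,z \right)} = 5 + B$ ($j{\left(B,z \right)} = B + 5 = 5 + B$)
$h{\left(R \right)} = 30 + 5 R$ ($h{\left(R \right)} = \left(6 + R\right) \left(5 + 0\right) = \left(6 + R\right) 5 = 30 + 5 R$)
$H{\left(f \right)} = -2 + \frac{43 + f}{-68 + f}$ ($H{\left(f \right)} = -2 + \frac{f + 43}{f - 68} = -2 + \frac{43 + f}{-68 + f}$)
$H{\left(h{\left(-8 \right)} \right)} - \left(903 - 262\right) = \frac{179 - \left(30 + 5 \left(-8\right)\right)}{-68 + \left(30 + 5 \left(-8\right)\right)} - \left(903 - 262\right) = \frac{179 - \left(30 - 40\right)}{-68 + \left(30 - 40\right)} - \left(903 - 262\right) = \frac{179 - -10}{-68 - 10} - 641 = \frac{179 + 10}{-78} - 641 = \left(- \frac{1}{78}\right) 189 - 641 = - \frac{63}{26} - 641 = - \frac{16729}{26}$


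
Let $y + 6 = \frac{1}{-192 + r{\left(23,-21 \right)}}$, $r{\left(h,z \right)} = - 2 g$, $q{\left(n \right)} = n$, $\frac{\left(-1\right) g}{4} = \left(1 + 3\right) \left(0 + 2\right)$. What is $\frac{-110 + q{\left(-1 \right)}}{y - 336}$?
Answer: $\frac{14208}{43777} \approx 0.32455$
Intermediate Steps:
$g = -32$ ($g = - 4 \left(1 + 3\right) \left(0 + 2\right) = - 4 \cdot 4 \cdot 2 = \left(-4\right) 8 = -32$)
$r{\left(h,z \right)} = 64$ ($r{\left(h,z \right)} = \left(-2\right) \left(-32\right) = 64$)
$y = - \frac{769}{128}$ ($y = -6 + \frac{1}{-192 + 64} = -6 + \frac{1}{-128} = -6 - \frac{1}{128} = - \frac{769}{128} \approx -6.0078$)
$\frac{-110 + q{\left(-1 \right)}}{y - 336} = \frac{-110 - 1}{- \frac{769}{128} - 336} = - \frac{111}{- \frac{43777}{128}} = \left(-111\right) \left(- \frac{128}{43777}\right) = \frac{14208}{43777}$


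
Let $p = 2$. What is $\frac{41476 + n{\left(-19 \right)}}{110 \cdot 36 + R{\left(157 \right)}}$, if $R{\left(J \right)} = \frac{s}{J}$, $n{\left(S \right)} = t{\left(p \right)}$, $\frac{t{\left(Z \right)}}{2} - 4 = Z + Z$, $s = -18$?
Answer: $\frac{3257122}{310851} \approx 10.478$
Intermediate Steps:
$t{\left(Z \right)} = 8 + 4 Z$ ($t{\left(Z \right)} = 8 + 2 \left(Z + Z\right) = 8 + 2 \cdot 2 Z = 8 + 4 Z$)
$n{\left(S \right)} = 16$ ($n{\left(S \right)} = 8 + 4 \cdot 2 = 8 + 8 = 16$)
$R{\left(J \right)} = - \frac{18}{J}$
$\frac{41476 + n{\left(-19 \right)}}{110 \cdot 36 + R{\left(157 \right)}} = \frac{41476 + 16}{110 \cdot 36 - \frac{18}{157}} = \frac{41492}{3960 - \frac{18}{157}} = \frac{41492}{\frac{621702}{157}} = 41492 \cdot \frac{157}{621702} = \frac{3257122}{310851}$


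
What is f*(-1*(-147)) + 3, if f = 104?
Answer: 15291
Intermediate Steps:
f*(-1*(-147)) + 3 = 104*(-1*(-147)) + 3 = 104*147 + 3 = 15288 + 3 = 15291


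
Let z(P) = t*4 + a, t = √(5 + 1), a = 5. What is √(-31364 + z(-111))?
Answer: √(-31359 + 4*√6) ≈ 177.06*I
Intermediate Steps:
t = √6 ≈ 2.4495
z(P) = 5 + 4*√6 (z(P) = √6*4 + 5 = 4*√6 + 5 = 5 + 4*√6)
√(-31364 + z(-111)) = √(-31364 + (5 + 4*√6)) = √(-31359 + 4*√6)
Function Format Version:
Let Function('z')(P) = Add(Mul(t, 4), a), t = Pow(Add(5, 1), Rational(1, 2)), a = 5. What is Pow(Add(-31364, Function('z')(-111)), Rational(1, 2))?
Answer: Pow(Add(-31359, Mul(4, Pow(6, Rational(1, 2)))), Rational(1, 2)) ≈ Mul(177.06, I)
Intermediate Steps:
t = Pow(6, Rational(1, 2)) ≈ 2.4495
Function('z')(P) = Add(5, Mul(4, Pow(6, Rational(1, 2)))) (Function('z')(P) = Add(Mul(Pow(6, Rational(1, 2)), 4), 5) = Add(Mul(4, Pow(6, Rational(1, 2))), 5) = Add(5, Mul(4, Pow(6, Rational(1, 2)))))
Pow(Add(-31364, Function('z')(-111)), Rational(1, 2)) = Pow(Add(-31364, Add(5, Mul(4, Pow(6, Rational(1, 2))))), Rational(1, 2)) = Pow(Add(-31359, Mul(4, Pow(6, Rational(1, 2)))), Rational(1, 2))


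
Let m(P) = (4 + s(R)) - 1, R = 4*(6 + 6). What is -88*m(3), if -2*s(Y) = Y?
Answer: 1848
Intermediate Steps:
R = 48 (R = 4*12 = 48)
s(Y) = -Y/2
m(P) = -21 (m(P) = (4 - ½*48) - 1 = (4 - 24) - 1 = -20 - 1 = -21)
-88*m(3) = -88*(-21) = 1848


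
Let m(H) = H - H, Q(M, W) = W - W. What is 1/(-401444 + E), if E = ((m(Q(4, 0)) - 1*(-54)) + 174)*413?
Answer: -1/307280 ≈ -3.2544e-6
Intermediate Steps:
Q(M, W) = 0
m(H) = 0
E = 94164 (E = ((0 - 1*(-54)) + 174)*413 = ((0 + 54) + 174)*413 = (54 + 174)*413 = 228*413 = 94164)
1/(-401444 + E) = 1/(-401444 + 94164) = 1/(-307280) = -1/307280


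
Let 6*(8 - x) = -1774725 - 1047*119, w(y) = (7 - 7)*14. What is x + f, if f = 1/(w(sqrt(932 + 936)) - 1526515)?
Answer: 483235114914/1526515 ≈ 3.1656e+5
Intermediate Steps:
w(y) = 0 (w(y) = 0*14 = 0)
x = 316561 (x = 8 - (-1774725 - 1047*119)/6 = 8 - (-1774725 - 124593)/6 = 8 - 1/6*(-1899318) = 8 + 316553 = 316561)
f = -1/1526515 (f = 1/(0 - 1526515) = 1/(-1526515) = -1/1526515 ≈ -6.5509e-7)
x + f = 316561 - 1/1526515 = 483235114914/1526515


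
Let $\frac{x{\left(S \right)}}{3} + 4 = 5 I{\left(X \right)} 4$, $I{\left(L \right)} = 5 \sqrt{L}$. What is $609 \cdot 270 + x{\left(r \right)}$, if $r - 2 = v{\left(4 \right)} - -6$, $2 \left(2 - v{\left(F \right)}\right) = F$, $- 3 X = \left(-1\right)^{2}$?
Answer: $164418 + 100 i \sqrt{3} \approx 1.6442 \cdot 10^{5} + 173.21 i$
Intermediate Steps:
$X = - \frac{1}{3}$ ($X = - \frac{\left(-1\right)^{2}}{3} = \left(- \frac{1}{3}\right) 1 = - \frac{1}{3} \approx -0.33333$)
$v{\left(F \right)} = 2 - \frac{F}{2}$
$r = 8$ ($r = 2 + \left(\left(2 - 2\right) - -6\right) = 2 + \left(\left(2 - 2\right) + 6\right) = 2 + \left(0 + 6\right) = 2 + 6 = 8$)
$x{\left(S \right)} = -12 + 100 i \sqrt{3}$ ($x{\left(S \right)} = -12 + 3 \cdot 5 \cdot 5 \sqrt{- \frac{1}{3}} \cdot 4 = -12 + 3 \cdot 5 \cdot 5 \frac{i \sqrt{3}}{3} \cdot 4 = -12 + 3 \cdot 5 \frac{5 i \sqrt{3}}{3} \cdot 4 = -12 + 3 \frac{25 i \sqrt{3}}{3} \cdot 4 = -12 + 3 \frac{100 i \sqrt{3}}{3} = -12 + 100 i \sqrt{3}$)
$609 \cdot 270 + x{\left(r \right)} = 609 \cdot 270 - \left(12 - 100 i \sqrt{3}\right) = 164430 - \left(12 - 100 i \sqrt{3}\right) = 164418 + 100 i \sqrt{3}$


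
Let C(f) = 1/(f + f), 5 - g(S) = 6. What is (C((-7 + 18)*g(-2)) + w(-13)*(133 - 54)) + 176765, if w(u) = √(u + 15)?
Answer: 3888829/22 + 79*√2 ≈ 1.7688e+5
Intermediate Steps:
g(S) = -1 (g(S) = 5 - 1*6 = 5 - 6 = -1)
w(u) = √(15 + u)
C(f) = 1/(2*f)
(C((-7 + 18)*g(-2)) + w(-13)*(133 - 54)) + 176765 = (1/(2*(((-7 + 18)*(-1)))) + √(15 - 13)*(133 - 54)) + 176765 = (1/(2*((11*(-1)))) + √2*79) + 176765 = ((½)/(-11) + 79*√2) + 176765 = ((½)*(-1/11) + 79*√2) + 176765 = (-1/22 + 79*√2) + 176765 = 3888829/22 + 79*√2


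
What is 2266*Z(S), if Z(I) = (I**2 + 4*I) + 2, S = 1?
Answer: 15862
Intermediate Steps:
Z(I) = 2 + I**2 + 4*I
2266*Z(S) = 2266*(2 + 1**2 + 4*1) = 2266*(2 + 1 + 4) = 2266*7 = 15862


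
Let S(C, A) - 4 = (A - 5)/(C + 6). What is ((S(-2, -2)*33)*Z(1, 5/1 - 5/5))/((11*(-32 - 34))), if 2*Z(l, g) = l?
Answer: -9/176 ≈ -0.051136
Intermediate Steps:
S(C, A) = 4 + (-5 + A)/(6 + C) (S(C, A) = 4 + (A - 5)/(C + 6) = 4 + (-5 + A)/(6 + C))
Z(l, g) = l/2
((S(-2, -2)*33)*Z(1, 5/1 - 5/5))/((11*(-32 - 34))) = ((((19 - 2 + 4*(-2))/(6 - 2))*33)*((1/2)*1))/((11*(-32 - 34))) = ((((19 - 2 - 8)/4)*33)*(1/2))/((11*(-66))) = ((((1/4)*9)*33)*(1/2))/(-726) = (((9/4)*33)*(1/2))*(-1/726) = ((297/4)*(1/2))*(-1/726) = (297/8)*(-1/726) = -9/176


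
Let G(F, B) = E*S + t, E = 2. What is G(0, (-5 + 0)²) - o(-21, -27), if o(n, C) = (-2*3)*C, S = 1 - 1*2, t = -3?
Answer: -167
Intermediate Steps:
S = -1 (S = 1 - 2 = -1)
o(n, C) = -6*C
G(F, B) = -5 (G(F, B) = 2*(-1) - 3 = -2 - 3 = -5)
G(0, (-5 + 0)²) - o(-21, -27) = -5 - (-6)*(-27) = -5 - 1*162 = -5 - 162 = -167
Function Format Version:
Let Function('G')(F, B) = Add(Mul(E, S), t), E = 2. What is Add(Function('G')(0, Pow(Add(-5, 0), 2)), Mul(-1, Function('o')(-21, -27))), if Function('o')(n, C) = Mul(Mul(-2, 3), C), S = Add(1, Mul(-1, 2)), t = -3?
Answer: -167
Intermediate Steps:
S = -1 (S = Add(1, -2) = -1)
Function('o')(n, C) = Mul(-6, C)
Function('G')(F, B) = -5 (Function('G')(F, B) = Add(Mul(2, -1), -3) = Add(-2, -3) = -5)
Add(Function('G')(0, Pow(Add(-5, 0), 2)), Mul(-1, Function('o')(-21, -27))) = Add(-5, Mul(-1, Mul(-6, -27))) = Add(-5, Mul(-1, 162)) = Add(-5, -162) = -167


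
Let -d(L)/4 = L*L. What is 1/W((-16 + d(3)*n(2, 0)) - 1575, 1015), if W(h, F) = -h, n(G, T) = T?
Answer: 1/1591 ≈ 0.00062854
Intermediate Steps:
d(L) = -4*L² (d(L) = -4*L*L = -4*L²)
1/W((-16 + d(3)*n(2, 0)) - 1575, 1015) = 1/(-((-16 - 4*3²*0) - 1575)) = 1/(-((-16 - 4*9*0) - 1575)) = 1/(-((-16 - 36*0) - 1575)) = 1/(-((-16 + 0) - 1575)) = 1/(-(-16 - 1575)) = 1/(-1*(-1591)) = 1/1591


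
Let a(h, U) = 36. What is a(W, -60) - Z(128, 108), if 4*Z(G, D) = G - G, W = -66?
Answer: 36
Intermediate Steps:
Z(G, D) = 0 (Z(G, D) = (G - G)/4 = (¼)*0 = 0)
a(W, -60) - Z(128, 108) = 36 - 1*0 = 36 + 0 = 36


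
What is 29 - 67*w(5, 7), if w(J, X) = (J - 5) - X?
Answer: 498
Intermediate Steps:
w(J, X) = -5 + J - X (w(J, X) = (-5 + J) - X = -5 + J - X)
29 - 67*w(5, 7) = 29 - 67*(-5 + 5 - 1*7) = 29 - 67*(-5 + 5 - 7) = 29 - 67*(-7) = 29 + 469 = 498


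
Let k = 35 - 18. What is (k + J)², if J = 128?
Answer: 21025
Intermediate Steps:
k = 17
(k + J)² = (17 + 128)² = 145² = 21025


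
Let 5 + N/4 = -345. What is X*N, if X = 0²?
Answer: 0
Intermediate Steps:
N = -1400 (N = -20 + 4*(-345) = -20 - 1380 = -1400)
X = 0
X*N = 0*(-1400) = 0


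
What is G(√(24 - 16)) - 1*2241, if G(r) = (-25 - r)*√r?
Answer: -2241 - 2^(¾)*(25 + 2*√2) ≈ -2287.8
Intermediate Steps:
G(r) = √r*(-25 - r)
G(√(24 - 16)) - 1*2241 = √(√(24 - 16))*(-25 - √(24 - 16)) - 1*2241 = √(√8)*(-25 - √8) - 2241 = √(2*√2)*(-25 - 2*√2) - 2241 = 2^(¾)*(-25 - 2*√2) - 2241 = -2241 + 2^(¾)*(-25 - 2*√2)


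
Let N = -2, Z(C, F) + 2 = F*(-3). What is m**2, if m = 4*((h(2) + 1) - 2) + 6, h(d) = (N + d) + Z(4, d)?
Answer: 900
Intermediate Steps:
Z(C, F) = -2 - 3*F (Z(C, F) = -2 + F*(-3) = -2 - 3*F)
h(d) = -4 - 2*d (h(d) = (-2 + d) + (-2 - 3*d) = -4 - 2*d)
m = -30 (m = 4*(((-4 - 2*2) + 1) - 2) + 6 = 4*(((-4 - 4) + 1) - 2) + 6 = 4*((-8 + 1) - 2) + 6 = 4*(-7 - 2) + 6 = 4*(-9) + 6 = -36 + 6 = -30)
m**2 = (-30)**2 = 900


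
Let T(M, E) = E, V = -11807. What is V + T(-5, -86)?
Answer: -11893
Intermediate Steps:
V + T(-5, -86) = -11807 - 86 = -11893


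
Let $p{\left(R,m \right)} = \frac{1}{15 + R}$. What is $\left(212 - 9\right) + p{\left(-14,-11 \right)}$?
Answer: $204$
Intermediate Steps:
$\left(212 - 9\right) + p{\left(-14,-11 \right)} = \left(212 - 9\right) + \frac{1}{15 - 14} = \left(212 - 9\right) + 1^{-1} = 203 + 1 = 204$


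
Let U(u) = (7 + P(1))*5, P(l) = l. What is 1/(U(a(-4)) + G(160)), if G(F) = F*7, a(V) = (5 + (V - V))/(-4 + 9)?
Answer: 1/1160 ≈ 0.00086207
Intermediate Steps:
a(V) = 1 (a(V) = (5 + 0)/5 = 5*(⅕) = 1)
U(u) = 40 (U(u) = (7 + 1)*5 = 8*5 = 40)
G(F) = 7*F
1/(U(a(-4)) + G(160)) = 1/(40 + 7*160) = 1/(40 + 1120) = 1/1160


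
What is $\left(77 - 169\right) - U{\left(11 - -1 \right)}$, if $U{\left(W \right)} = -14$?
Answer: $-78$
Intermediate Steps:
$\left(77 - 169\right) - U{\left(11 - -1 \right)} = \left(77 - 169\right) - -14 = \left(77 - 169\right) + 14 = -92 + 14 = -78$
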